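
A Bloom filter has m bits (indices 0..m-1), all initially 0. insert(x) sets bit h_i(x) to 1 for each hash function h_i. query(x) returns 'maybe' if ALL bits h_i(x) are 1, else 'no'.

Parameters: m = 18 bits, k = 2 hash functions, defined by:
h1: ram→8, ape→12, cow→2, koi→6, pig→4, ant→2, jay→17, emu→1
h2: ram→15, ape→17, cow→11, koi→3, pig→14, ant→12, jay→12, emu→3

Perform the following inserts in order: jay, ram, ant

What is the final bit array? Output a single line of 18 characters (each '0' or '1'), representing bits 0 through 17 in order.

Answer: 001000001000100101

Derivation:
Start: bits=000000000000000000
After insert 'jay': sets bits 12 17 -> bits=000000000000100001
After insert 'ram': sets bits 8 15 -> bits=000000001000100101
After insert 'ant': sets bits 2 12 -> bits=001000001000100101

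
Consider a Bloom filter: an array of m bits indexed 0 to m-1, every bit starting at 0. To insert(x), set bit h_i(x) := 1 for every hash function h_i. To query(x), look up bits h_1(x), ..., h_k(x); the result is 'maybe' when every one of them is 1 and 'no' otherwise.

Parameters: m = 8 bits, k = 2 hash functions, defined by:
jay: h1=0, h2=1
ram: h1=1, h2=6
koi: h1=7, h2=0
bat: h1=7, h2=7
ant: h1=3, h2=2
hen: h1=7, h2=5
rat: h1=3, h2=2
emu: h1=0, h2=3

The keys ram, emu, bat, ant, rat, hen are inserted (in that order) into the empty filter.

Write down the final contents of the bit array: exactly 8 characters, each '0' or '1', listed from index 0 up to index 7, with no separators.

Answer: 11110111

Derivation:
Start: bits=00000000
After insert 'ram': sets bits 1 6 -> bits=01000010
After insert 'emu': sets bits 0 3 -> bits=11010010
After insert 'bat': sets bits 7 -> bits=11010011
After insert 'ant': sets bits 2 3 -> bits=11110011
After insert 'rat': sets bits 2 3 -> bits=11110011
After insert 'hen': sets bits 5 7 -> bits=11110111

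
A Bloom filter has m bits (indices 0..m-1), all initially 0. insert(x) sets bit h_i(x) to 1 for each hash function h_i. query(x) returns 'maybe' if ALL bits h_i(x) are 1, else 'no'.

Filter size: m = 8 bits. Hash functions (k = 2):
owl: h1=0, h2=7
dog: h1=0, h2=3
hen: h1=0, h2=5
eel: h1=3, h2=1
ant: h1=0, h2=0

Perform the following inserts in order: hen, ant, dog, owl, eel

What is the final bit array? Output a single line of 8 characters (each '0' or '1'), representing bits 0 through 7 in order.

Answer: 11010101

Derivation:
Start: bits=00000000
After insert 'hen': sets bits 0 5 -> bits=10000100
After insert 'ant': sets bits 0 -> bits=10000100
After insert 'dog': sets bits 0 3 -> bits=10010100
After insert 'owl': sets bits 0 7 -> bits=10010101
After insert 'eel': sets bits 1 3 -> bits=11010101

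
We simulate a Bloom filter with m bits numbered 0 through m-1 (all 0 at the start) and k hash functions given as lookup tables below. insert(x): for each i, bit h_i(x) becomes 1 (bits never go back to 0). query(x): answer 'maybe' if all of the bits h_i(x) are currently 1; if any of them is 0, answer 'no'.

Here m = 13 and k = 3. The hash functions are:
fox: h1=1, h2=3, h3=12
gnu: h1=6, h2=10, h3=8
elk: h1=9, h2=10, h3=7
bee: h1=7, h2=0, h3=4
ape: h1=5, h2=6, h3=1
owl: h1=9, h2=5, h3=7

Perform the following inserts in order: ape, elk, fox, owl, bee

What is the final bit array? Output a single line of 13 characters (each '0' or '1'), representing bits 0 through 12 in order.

Start: bits=0000000000000
After insert 'ape': sets bits 1 5 6 -> bits=0100011000000
After insert 'elk': sets bits 7 9 10 -> bits=0100011101100
After insert 'fox': sets bits 1 3 12 -> bits=0101011101101
After insert 'owl': sets bits 5 7 9 -> bits=0101011101101
After insert 'bee': sets bits 0 4 7 -> bits=1101111101101

Answer: 1101111101101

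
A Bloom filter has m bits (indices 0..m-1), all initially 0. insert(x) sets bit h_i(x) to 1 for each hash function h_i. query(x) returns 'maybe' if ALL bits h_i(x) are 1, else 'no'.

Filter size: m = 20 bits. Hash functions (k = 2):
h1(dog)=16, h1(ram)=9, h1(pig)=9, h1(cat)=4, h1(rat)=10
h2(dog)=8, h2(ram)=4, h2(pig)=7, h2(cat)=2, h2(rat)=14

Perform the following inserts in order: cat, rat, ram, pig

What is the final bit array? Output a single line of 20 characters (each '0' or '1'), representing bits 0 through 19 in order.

Start: bits=00000000000000000000
After insert 'cat': sets bits 2 4 -> bits=00101000000000000000
After insert 'rat': sets bits 10 14 -> bits=00101000001000100000
After insert 'ram': sets bits 4 9 -> bits=00101000011000100000
After insert 'pig': sets bits 7 9 -> bits=00101001011000100000

Answer: 00101001011000100000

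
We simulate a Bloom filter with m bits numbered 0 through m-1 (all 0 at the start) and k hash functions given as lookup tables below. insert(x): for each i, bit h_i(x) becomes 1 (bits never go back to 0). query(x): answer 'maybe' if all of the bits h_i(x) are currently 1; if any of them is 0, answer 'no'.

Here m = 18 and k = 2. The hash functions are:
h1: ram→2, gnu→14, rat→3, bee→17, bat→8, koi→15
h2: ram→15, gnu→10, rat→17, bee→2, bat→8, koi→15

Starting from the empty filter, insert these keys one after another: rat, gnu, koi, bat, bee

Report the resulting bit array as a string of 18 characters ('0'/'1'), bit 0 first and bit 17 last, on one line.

Answer: 001100001010001101

Derivation:
Start: bits=000000000000000000
After insert 'rat': sets bits 3 17 -> bits=000100000000000001
After insert 'gnu': sets bits 10 14 -> bits=000100000010001001
After insert 'koi': sets bits 15 -> bits=000100000010001101
After insert 'bat': sets bits 8 -> bits=000100001010001101
After insert 'bee': sets bits 2 17 -> bits=001100001010001101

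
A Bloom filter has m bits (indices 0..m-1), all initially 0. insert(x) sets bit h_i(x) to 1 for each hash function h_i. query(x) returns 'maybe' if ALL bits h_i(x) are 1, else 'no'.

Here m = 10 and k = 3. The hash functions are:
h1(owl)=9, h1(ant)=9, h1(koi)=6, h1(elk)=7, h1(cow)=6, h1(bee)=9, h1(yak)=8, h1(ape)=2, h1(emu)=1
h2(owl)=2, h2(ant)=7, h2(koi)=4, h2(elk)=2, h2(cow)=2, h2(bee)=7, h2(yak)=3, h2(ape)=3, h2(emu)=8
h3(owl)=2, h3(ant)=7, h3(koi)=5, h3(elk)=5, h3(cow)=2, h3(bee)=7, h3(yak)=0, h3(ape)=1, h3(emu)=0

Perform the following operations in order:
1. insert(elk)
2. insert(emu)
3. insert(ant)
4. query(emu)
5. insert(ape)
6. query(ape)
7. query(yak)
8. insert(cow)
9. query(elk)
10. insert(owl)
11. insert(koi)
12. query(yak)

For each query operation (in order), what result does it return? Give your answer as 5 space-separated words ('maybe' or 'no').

Answer: maybe maybe maybe maybe maybe

Derivation:
Start: bits=0000000000
Op 1: insert elk -> sets bits 2 5 7 -> bits=0010010100
Op 2: insert emu -> sets bits 0 1 8 -> bits=1110010110
Op 3: insert ant -> sets bits 7 9 -> bits=1110010111
Op 4: query emu -> checks bit0=1, bit1=1, bit8=1 (all 1) -> maybe
Op 5: insert ape -> sets bits 1 2 3 -> bits=1111010111
Op 6: query ape -> checks bit1=1, bit2=1, bit3=1 (all 1) -> maybe
Op 7: query yak -> checks bit0=1, bit3=1, bit8=1 (all 1) -> maybe
Op 8: insert cow -> sets bits 2 6 -> bits=1111011111
Op 9: query elk -> checks bit2=1, bit5=1, bit7=1 (all 1) -> maybe
Op 10: insert owl -> sets bits 2 9 -> bits=1111011111
Op 11: insert koi -> sets bits 4 5 6 -> bits=1111111111
Op 12: query yak -> checks bit0=1, bit3=1, bit8=1 (all 1) -> maybe
Query results in order: maybe maybe maybe maybe maybe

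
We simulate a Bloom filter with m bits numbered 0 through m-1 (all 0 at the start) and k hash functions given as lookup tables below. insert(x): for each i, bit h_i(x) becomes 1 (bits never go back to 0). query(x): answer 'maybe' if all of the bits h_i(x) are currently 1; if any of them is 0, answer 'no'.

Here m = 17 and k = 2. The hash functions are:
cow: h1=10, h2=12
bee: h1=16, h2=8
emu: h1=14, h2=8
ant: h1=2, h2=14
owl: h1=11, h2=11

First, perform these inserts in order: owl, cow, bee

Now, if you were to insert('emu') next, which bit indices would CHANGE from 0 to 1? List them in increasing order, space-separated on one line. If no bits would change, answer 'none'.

Answer: 14

Derivation:
Start: bits=00000000000000000
After insert 'owl': sets bits 11 -> bits=00000000000100000
After insert 'cow': sets bits 10 12 -> bits=00000000001110000
After insert 'bee': sets bits 8 16 -> bits=00000000101110001
insert 'emu' would touch bits 8 14; currently bit8=1, bit14=0
Bits that are 0 among those (would change 0->1): 14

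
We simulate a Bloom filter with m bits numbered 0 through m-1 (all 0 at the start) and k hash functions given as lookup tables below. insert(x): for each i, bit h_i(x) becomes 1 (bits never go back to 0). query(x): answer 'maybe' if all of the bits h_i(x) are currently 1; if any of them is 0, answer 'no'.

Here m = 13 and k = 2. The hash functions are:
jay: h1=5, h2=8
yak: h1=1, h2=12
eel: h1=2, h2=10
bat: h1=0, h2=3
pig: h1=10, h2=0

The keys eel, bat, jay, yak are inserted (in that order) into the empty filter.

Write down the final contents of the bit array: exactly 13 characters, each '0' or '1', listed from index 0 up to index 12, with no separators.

Answer: 1111010010101

Derivation:
Start: bits=0000000000000
After insert 'eel': sets bits 2 10 -> bits=0010000000100
After insert 'bat': sets bits 0 3 -> bits=1011000000100
After insert 'jay': sets bits 5 8 -> bits=1011010010100
After insert 'yak': sets bits 1 12 -> bits=1111010010101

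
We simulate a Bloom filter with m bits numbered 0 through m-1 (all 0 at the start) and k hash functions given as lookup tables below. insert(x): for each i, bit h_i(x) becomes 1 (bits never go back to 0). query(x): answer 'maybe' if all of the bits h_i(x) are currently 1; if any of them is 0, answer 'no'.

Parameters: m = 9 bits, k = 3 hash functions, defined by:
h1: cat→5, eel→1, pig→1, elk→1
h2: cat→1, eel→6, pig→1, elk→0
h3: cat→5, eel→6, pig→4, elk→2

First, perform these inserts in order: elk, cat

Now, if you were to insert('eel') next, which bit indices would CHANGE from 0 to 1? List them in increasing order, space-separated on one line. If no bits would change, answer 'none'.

Answer: 6

Derivation:
Start: bits=000000000
After insert 'elk': sets bits 0 1 2 -> bits=111000000
After insert 'cat': sets bits 1 5 -> bits=111001000
insert 'eel' would touch bits 1 6; currently bit1=1, bit6=0
Bits that are 0 among those (would change 0->1): 6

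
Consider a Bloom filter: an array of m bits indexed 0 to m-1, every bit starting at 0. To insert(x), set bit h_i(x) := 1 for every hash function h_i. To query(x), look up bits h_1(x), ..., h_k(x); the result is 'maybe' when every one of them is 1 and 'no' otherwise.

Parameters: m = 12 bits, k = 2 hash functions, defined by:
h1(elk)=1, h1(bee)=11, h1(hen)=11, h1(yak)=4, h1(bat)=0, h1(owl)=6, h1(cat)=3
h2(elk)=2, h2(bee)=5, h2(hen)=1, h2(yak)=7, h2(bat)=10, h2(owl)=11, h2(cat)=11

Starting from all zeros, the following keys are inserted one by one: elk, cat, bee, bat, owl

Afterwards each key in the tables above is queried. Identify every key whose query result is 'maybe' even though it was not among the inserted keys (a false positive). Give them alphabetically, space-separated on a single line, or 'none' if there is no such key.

Start: bits=000000000000
After insert 'elk': sets bits 1 2 -> bits=011000000000
After insert 'cat': sets bits 3 11 -> bits=011100000001
After insert 'bee': sets bits 5 11 -> bits=011101000001
After insert 'bat': sets bits 0 10 -> bits=111101000011
After insert 'owl': sets bits 6 11 -> bits=111101100011
Not inserted: hen yak — query each against bits=111101100011:
query hen: checks bit1=1, bit11=1 (all 1) -> maybe => FALSE POSITIVE
query yak: checks bit4=0, bit7=0 (has a 0) -> no => not a false positive
False positives (alphabetical): hen

Answer: hen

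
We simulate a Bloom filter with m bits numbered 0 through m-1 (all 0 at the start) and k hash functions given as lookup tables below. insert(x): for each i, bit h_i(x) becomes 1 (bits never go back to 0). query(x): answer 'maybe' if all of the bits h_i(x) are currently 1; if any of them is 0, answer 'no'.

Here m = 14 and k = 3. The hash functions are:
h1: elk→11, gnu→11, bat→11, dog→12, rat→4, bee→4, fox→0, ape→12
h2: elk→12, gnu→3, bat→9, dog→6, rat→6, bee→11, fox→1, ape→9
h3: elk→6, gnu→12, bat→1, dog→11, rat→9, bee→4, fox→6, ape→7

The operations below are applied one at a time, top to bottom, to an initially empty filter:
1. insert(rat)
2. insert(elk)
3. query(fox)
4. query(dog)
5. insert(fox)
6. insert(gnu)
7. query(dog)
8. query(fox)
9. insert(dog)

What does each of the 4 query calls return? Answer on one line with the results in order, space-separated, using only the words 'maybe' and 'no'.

Answer: no maybe maybe maybe

Derivation:
Start: bits=00000000000000
Op 1: insert rat -> sets bits 4 6 9 -> bits=00001010010000
Op 2: insert elk -> sets bits 6 11 12 -> bits=00001010010110
Op 3: query fox -> checks bit0=0, bit1=0, bit6=1 (has a 0) -> no
Op 4: query dog -> checks bit6=1, bit11=1, bit12=1 (all 1) -> maybe
Op 5: insert fox -> sets bits 0 1 6 -> bits=11001010010110
Op 6: insert gnu -> sets bits 3 11 12 -> bits=11011010010110
Op 7: query dog -> checks bit6=1, bit11=1, bit12=1 (all 1) -> maybe
Op 8: query fox -> checks bit0=1, bit1=1, bit6=1 (all 1) -> maybe
Op 9: insert dog -> sets bits 6 11 12 -> bits=11011010010110
Query results in order: no maybe maybe maybe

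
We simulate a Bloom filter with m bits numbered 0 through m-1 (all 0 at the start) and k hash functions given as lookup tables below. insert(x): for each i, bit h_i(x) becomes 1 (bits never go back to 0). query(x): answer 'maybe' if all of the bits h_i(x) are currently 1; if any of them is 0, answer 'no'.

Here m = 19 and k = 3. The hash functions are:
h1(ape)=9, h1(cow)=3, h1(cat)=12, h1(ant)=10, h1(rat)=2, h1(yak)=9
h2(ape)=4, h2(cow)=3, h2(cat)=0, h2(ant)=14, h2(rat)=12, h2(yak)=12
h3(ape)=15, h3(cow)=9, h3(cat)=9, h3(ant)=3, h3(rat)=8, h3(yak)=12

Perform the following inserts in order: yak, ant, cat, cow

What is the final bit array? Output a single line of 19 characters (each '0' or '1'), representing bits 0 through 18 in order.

Answer: 1001000001101010000

Derivation:
Start: bits=0000000000000000000
After insert 'yak': sets bits 9 12 -> bits=0000000001001000000
After insert 'ant': sets bits 3 10 14 -> bits=0001000001101010000
After insert 'cat': sets bits 0 9 12 -> bits=1001000001101010000
After insert 'cow': sets bits 3 9 -> bits=1001000001101010000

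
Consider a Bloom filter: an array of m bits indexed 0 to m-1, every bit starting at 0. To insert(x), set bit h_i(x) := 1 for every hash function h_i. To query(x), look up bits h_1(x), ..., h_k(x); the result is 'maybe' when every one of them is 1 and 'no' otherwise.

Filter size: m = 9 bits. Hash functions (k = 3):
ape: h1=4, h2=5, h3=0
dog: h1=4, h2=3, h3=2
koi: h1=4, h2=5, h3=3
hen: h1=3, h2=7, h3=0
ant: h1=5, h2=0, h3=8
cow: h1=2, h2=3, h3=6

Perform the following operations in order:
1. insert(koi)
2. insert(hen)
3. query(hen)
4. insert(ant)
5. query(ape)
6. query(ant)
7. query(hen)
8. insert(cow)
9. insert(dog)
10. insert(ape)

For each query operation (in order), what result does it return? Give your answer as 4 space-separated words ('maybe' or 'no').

Start: bits=000000000
Op 1: insert koi -> sets bits 3 4 5 -> bits=000111000
Op 2: insert hen -> sets bits 0 3 7 -> bits=100111010
Op 3: query hen -> checks bit0=1, bit3=1, bit7=1 (all 1) -> maybe
Op 4: insert ant -> sets bits 0 5 8 -> bits=100111011
Op 5: query ape -> checks bit0=1, bit4=1, bit5=1 (all 1) -> maybe
Op 6: query ant -> checks bit0=1, bit5=1, bit8=1 (all 1) -> maybe
Op 7: query hen -> checks bit0=1, bit3=1, bit7=1 (all 1) -> maybe
Op 8: insert cow -> sets bits 2 3 6 -> bits=101111111
Op 9: insert dog -> sets bits 2 3 4 -> bits=101111111
Op 10: insert ape -> sets bits 0 4 5 -> bits=101111111
Query results in order: maybe maybe maybe maybe

Answer: maybe maybe maybe maybe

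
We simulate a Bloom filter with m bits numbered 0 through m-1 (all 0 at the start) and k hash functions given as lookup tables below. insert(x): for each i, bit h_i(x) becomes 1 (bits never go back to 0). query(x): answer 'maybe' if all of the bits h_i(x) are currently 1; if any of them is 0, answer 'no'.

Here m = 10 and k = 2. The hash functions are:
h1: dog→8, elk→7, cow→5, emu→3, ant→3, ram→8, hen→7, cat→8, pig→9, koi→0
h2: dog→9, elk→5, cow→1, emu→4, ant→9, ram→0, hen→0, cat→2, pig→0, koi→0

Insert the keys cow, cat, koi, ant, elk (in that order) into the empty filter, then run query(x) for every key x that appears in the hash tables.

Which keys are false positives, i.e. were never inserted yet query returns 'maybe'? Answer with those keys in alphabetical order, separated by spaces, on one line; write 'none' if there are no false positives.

Answer: dog hen pig ram

Derivation:
Start: bits=0000000000
After insert 'cow': sets bits 1 5 -> bits=0100010000
After insert 'cat': sets bits 2 8 -> bits=0110010010
After insert 'koi': sets bits 0 -> bits=1110010010
After insert 'ant': sets bits 3 9 -> bits=1111010011
After insert 'elk': sets bits 5 7 -> bits=1111010111
Not inserted: dog emu hen pig ram — query each against bits=1111010111:
query dog: checks bit8=1, bit9=1 (all 1) -> maybe => FALSE POSITIVE
query emu: checks bit3=1, bit4=0 (has a 0) -> no => not a false positive
query hen: checks bit0=1, bit7=1 (all 1) -> maybe => FALSE POSITIVE
query pig: checks bit0=1, bit9=1 (all 1) -> maybe => FALSE POSITIVE
query ram: checks bit0=1, bit8=1 (all 1) -> maybe => FALSE POSITIVE
False positives (alphabetical): dog hen pig ram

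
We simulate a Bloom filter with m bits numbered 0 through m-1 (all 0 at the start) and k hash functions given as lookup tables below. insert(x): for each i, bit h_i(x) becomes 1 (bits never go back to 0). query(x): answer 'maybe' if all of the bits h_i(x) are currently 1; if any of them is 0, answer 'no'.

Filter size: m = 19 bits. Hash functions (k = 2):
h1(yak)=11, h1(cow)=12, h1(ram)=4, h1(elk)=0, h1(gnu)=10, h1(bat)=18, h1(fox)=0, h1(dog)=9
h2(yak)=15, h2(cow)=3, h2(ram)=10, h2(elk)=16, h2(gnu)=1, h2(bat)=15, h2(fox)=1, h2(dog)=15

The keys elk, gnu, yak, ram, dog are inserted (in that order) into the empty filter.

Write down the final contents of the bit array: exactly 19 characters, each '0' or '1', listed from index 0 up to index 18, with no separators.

Answer: 1100100001110001100

Derivation:
Start: bits=0000000000000000000
After insert 'elk': sets bits 0 16 -> bits=1000000000000000100
After insert 'gnu': sets bits 1 10 -> bits=1100000000100000100
After insert 'yak': sets bits 11 15 -> bits=1100000000110001100
After insert 'ram': sets bits 4 10 -> bits=1100100000110001100
After insert 'dog': sets bits 9 15 -> bits=1100100001110001100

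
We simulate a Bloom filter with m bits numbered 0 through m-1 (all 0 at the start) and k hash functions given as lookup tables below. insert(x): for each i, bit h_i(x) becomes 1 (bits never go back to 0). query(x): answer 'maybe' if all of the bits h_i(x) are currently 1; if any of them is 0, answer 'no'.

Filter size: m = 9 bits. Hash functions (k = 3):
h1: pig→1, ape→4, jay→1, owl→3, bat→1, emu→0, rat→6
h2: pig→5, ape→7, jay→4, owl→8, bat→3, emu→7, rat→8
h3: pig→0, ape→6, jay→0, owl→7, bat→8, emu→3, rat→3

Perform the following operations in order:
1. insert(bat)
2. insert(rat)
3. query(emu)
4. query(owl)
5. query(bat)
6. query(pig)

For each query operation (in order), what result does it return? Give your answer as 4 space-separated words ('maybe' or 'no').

Start: bits=000000000
Op 1: insert bat -> sets bits 1 3 8 -> bits=010100001
Op 2: insert rat -> sets bits 3 6 8 -> bits=010100101
Op 3: query emu -> checks bit0=0, bit3=1, bit7=0 (has a 0) -> no
Op 4: query owl -> checks bit3=1, bit7=0, bit8=1 (has a 0) -> no
Op 5: query bat -> checks bit1=1, bit3=1, bit8=1 (all 1) -> maybe
Op 6: query pig -> checks bit0=0, bit1=1, bit5=0 (has a 0) -> no
Query results in order: no no maybe no

Answer: no no maybe no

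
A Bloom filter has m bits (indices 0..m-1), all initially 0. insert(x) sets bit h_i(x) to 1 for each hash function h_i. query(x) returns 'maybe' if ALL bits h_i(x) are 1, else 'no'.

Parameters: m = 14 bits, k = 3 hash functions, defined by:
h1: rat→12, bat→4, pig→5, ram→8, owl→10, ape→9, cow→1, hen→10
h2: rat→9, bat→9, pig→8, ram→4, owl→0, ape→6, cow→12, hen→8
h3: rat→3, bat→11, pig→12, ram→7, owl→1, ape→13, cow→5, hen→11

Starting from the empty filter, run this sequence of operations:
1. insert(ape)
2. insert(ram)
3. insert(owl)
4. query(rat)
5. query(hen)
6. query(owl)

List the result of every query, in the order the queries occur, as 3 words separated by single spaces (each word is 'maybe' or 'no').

Start: bits=00000000000000
Op 1: insert ape -> sets bits 6 9 13 -> bits=00000010010001
Op 2: insert ram -> sets bits 4 7 8 -> bits=00001011110001
Op 3: insert owl -> sets bits 0 1 10 -> bits=11001011111001
Op 4: query rat -> checks bit3=0, bit9=1, bit12=0 (has a 0) -> no
Op 5: query hen -> checks bit8=1, bit10=1, bit11=0 (has a 0) -> no
Op 6: query owl -> checks bit0=1, bit1=1, bit10=1 (all 1) -> maybe
Query results in order: no no maybe

Answer: no no maybe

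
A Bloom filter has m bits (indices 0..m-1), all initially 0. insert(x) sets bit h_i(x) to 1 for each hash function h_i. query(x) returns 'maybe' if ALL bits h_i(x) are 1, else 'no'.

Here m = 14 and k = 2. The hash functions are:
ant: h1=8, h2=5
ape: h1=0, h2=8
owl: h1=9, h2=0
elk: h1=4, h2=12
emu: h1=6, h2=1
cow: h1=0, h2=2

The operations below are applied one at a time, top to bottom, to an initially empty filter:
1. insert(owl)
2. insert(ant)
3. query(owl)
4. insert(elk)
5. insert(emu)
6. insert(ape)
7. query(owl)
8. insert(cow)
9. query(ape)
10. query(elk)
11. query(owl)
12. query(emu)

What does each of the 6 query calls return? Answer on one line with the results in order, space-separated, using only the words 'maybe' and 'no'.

Answer: maybe maybe maybe maybe maybe maybe

Derivation:
Start: bits=00000000000000
Op 1: insert owl -> sets bits 0 9 -> bits=10000000010000
Op 2: insert ant -> sets bits 5 8 -> bits=10000100110000
Op 3: query owl -> checks bit0=1, bit9=1 (all 1) -> maybe
Op 4: insert elk -> sets bits 4 12 -> bits=10001100110010
Op 5: insert emu -> sets bits 1 6 -> bits=11001110110010
Op 6: insert ape -> sets bits 0 8 -> bits=11001110110010
Op 7: query owl -> checks bit0=1, bit9=1 (all 1) -> maybe
Op 8: insert cow -> sets bits 0 2 -> bits=11101110110010
Op 9: query ape -> checks bit0=1, bit8=1 (all 1) -> maybe
Op 10: query elk -> checks bit4=1, bit12=1 (all 1) -> maybe
Op 11: query owl -> checks bit0=1, bit9=1 (all 1) -> maybe
Op 12: query emu -> checks bit1=1, bit6=1 (all 1) -> maybe
Query results in order: maybe maybe maybe maybe maybe maybe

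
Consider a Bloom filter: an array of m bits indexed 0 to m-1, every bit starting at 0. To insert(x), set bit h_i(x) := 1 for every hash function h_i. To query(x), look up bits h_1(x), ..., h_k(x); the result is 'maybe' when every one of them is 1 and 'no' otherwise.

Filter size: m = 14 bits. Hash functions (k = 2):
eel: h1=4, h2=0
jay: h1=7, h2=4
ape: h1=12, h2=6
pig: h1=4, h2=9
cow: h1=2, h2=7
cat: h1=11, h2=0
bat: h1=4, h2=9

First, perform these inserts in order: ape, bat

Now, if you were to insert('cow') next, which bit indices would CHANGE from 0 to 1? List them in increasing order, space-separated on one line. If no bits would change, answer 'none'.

Start: bits=00000000000000
After insert 'ape': sets bits 6 12 -> bits=00000010000010
After insert 'bat': sets bits 4 9 -> bits=00001010010010
insert 'cow' would touch bits 2 7; currently bit2=0, bit7=0
Bits that are 0 among those (would change 0->1): 2 7

Answer: 2 7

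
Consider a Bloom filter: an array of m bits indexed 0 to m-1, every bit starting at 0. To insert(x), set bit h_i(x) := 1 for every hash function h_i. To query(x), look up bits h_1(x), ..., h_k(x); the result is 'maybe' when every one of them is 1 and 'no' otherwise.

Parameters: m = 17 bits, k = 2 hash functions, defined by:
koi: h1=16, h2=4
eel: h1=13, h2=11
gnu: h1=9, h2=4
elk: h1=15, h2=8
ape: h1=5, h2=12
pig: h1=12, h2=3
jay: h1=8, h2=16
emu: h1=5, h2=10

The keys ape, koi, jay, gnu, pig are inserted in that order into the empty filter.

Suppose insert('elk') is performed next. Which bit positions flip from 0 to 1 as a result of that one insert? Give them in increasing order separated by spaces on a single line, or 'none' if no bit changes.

Answer: 15

Derivation:
Start: bits=00000000000000000
After insert 'ape': sets bits 5 12 -> bits=00000100000010000
After insert 'koi': sets bits 4 16 -> bits=00001100000010001
After insert 'jay': sets bits 8 16 -> bits=00001100100010001
After insert 'gnu': sets bits 4 9 -> bits=00001100110010001
After insert 'pig': sets bits 3 12 -> bits=00011100110010001
insert 'elk' would touch bits 8 15; currently bit8=1, bit15=0
Bits that are 0 among those (would change 0->1): 15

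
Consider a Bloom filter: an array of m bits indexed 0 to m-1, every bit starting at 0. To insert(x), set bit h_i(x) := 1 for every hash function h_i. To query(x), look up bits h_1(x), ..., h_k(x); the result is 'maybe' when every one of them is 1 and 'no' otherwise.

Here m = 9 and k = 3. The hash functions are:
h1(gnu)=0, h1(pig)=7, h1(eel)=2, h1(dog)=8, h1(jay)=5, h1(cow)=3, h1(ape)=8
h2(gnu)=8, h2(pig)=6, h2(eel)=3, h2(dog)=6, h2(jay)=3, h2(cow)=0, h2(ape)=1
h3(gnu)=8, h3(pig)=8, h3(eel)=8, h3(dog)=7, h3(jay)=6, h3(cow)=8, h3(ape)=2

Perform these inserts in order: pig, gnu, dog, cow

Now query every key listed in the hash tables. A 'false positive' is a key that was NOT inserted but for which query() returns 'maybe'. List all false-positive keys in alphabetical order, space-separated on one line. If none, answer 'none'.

Start: bits=000000000
After insert 'pig': sets bits 6 7 8 -> bits=000000111
After insert 'gnu': sets bits 0 8 -> bits=100000111
After insert 'dog': sets bits 6 7 8 -> bits=100000111
After insert 'cow': sets bits 0 3 8 -> bits=100100111
Not inserted: ape eel jay — query each against bits=100100111:
query ape: checks bit1=0, bit2=0, bit8=1 (has a 0) -> no => not a false positive
query eel: checks bit2=0, bit3=1, bit8=1 (has a 0) -> no => not a false positive
query jay: checks bit3=1, bit5=0, bit6=1 (has a 0) -> no => not a false positive
False positives (alphabetical): none

Answer: none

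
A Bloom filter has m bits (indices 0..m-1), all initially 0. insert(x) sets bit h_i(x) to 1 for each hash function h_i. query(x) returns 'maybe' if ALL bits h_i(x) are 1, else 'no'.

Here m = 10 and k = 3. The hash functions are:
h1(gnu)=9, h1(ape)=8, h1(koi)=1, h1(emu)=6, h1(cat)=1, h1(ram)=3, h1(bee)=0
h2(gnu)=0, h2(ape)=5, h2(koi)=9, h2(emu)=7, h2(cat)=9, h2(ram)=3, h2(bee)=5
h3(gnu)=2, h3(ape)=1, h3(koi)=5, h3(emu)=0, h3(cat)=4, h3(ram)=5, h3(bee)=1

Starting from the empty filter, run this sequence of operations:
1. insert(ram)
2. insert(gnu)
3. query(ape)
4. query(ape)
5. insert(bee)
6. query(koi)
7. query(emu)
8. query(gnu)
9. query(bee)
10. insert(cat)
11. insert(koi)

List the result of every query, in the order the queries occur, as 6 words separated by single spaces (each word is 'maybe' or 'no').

Answer: no no maybe no maybe maybe

Derivation:
Start: bits=0000000000
Op 1: insert ram -> sets bits 3 5 -> bits=0001010000
Op 2: insert gnu -> sets bits 0 2 9 -> bits=1011010001
Op 3: query ape -> checks bit1=0, bit5=1, bit8=0 (has a 0) -> no
Op 4: query ape -> checks bit1=0, bit5=1, bit8=0 (has a 0) -> no
Op 5: insert bee -> sets bits 0 1 5 -> bits=1111010001
Op 6: query koi -> checks bit1=1, bit5=1, bit9=1 (all 1) -> maybe
Op 7: query emu -> checks bit0=1, bit6=0, bit7=0 (has a 0) -> no
Op 8: query gnu -> checks bit0=1, bit2=1, bit9=1 (all 1) -> maybe
Op 9: query bee -> checks bit0=1, bit1=1, bit5=1 (all 1) -> maybe
Op 10: insert cat -> sets bits 1 4 9 -> bits=1111110001
Op 11: insert koi -> sets bits 1 5 9 -> bits=1111110001
Query results in order: no no maybe no maybe maybe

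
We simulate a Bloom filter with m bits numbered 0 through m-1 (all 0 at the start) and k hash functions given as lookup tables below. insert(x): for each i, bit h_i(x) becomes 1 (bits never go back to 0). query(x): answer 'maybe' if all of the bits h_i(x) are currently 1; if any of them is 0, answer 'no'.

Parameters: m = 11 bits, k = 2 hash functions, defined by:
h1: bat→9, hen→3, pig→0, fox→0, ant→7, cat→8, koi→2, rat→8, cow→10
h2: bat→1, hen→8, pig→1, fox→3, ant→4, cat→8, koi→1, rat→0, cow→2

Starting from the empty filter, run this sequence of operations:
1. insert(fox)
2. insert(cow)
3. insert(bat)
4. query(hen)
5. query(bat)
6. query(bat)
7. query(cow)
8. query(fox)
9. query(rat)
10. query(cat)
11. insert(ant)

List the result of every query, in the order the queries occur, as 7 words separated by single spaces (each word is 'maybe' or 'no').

Answer: no maybe maybe maybe maybe no no

Derivation:
Start: bits=00000000000
Op 1: insert fox -> sets bits 0 3 -> bits=10010000000
Op 2: insert cow -> sets bits 2 10 -> bits=10110000001
Op 3: insert bat -> sets bits 1 9 -> bits=11110000011
Op 4: query hen -> checks bit3=1, bit8=0 (has a 0) -> no
Op 5: query bat -> checks bit1=1, bit9=1 (all 1) -> maybe
Op 6: query bat -> checks bit1=1, bit9=1 (all 1) -> maybe
Op 7: query cow -> checks bit2=1, bit10=1 (all 1) -> maybe
Op 8: query fox -> checks bit0=1, bit3=1 (all 1) -> maybe
Op 9: query rat -> checks bit0=1, bit8=0 (has a 0) -> no
Op 10: query cat -> checks bit8=0 (has a 0) -> no
Op 11: insert ant -> sets bits 4 7 -> bits=11111001011
Query results in order: no maybe maybe maybe maybe no no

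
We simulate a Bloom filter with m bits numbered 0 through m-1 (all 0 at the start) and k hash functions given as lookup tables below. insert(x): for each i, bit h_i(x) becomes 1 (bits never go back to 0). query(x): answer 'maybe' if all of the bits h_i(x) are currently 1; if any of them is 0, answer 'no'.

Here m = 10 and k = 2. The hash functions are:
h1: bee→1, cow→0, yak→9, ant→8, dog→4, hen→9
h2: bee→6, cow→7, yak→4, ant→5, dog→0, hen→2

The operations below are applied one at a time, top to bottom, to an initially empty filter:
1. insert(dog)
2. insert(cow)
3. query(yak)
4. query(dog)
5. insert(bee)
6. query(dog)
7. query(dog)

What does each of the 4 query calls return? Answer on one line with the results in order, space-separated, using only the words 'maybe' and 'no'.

Answer: no maybe maybe maybe

Derivation:
Start: bits=0000000000
Op 1: insert dog -> sets bits 0 4 -> bits=1000100000
Op 2: insert cow -> sets bits 0 7 -> bits=1000100100
Op 3: query yak -> checks bit4=1, bit9=0 (has a 0) -> no
Op 4: query dog -> checks bit0=1, bit4=1 (all 1) -> maybe
Op 5: insert bee -> sets bits 1 6 -> bits=1100101100
Op 6: query dog -> checks bit0=1, bit4=1 (all 1) -> maybe
Op 7: query dog -> checks bit0=1, bit4=1 (all 1) -> maybe
Query results in order: no maybe maybe maybe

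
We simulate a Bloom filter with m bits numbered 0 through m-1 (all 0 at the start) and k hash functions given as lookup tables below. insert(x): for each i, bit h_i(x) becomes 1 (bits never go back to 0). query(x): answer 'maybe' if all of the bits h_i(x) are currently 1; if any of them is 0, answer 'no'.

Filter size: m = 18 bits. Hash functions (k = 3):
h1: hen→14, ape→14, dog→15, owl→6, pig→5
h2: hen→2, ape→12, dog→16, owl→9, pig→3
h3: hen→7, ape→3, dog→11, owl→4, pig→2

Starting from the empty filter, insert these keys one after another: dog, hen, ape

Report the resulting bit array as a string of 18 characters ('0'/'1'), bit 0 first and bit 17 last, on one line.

Answer: 001100010001101110

Derivation:
Start: bits=000000000000000000
After insert 'dog': sets bits 11 15 16 -> bits=000000000001000110
After insert 'hen': sets bits 2 7 14 -> bits=001000010001001110
After insert 'ape': sets bits 3 12 14 -> bits=001100010001101110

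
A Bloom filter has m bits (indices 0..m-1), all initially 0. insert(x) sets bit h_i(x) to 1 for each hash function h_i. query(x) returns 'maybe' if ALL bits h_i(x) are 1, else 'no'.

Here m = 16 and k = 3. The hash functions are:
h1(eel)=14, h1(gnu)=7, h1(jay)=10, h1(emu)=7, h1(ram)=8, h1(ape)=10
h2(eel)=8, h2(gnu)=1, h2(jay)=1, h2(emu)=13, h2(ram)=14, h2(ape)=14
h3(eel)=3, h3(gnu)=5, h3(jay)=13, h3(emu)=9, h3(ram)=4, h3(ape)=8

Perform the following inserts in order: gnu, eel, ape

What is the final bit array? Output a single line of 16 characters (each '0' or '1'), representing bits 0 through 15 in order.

Answer: 0101010110100010

Derivation:
Start: bits=0000000000000000
After insert 'gnu': sets bits 1 5 7 -> bits=0100010100000000
After insert 'eel': sets bits 3 8 14 -> bits=0101010110000010
After insert 'ape': sets bits 8 10 14 -> bits=0101010110100010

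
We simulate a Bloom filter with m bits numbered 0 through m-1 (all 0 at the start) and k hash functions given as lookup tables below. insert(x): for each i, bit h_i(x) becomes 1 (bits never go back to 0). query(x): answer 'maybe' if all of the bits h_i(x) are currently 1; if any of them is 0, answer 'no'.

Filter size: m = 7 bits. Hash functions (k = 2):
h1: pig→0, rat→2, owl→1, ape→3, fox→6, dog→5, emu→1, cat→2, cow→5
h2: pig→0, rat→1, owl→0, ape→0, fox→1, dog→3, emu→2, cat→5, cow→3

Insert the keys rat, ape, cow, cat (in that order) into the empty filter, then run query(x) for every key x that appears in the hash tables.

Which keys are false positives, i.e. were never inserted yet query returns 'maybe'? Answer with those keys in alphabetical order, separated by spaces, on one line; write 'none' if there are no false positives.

Answer: dog emu owl pig

Derivation:
Start: bits=0000000
After insert 'rat': sets bits 1 2 -> bits=0110000
After insert 'ape': sets bits 0 3 -> bits=1111000
After insert 'cow': sets bits 3 5 -> bits=1111010
After insert 'cat': sets bits 2 5 -> bits=1111010
Not inserted: dog emu fox owl pig — query each against bits=1111010:
query dog: checks bit3=1, bit5=1 (all 1) -> maybe => FALSE POSITIVE
query emu: checks bit1=1, bit2=1 (all 1) -> maybe => FALSE POSITIVE
query fox: checks bit1=1, bit6=0 (has a 0) -> no => not a false positive
query owl: checks bit0=1, bit1=1 (all 1) -> maybe => FALSE POSITIVE
query pig: checks bit0=1 (all 1) -> maybe => FALSE POSITIVE
False positives (alphabetical): dog emu owl pig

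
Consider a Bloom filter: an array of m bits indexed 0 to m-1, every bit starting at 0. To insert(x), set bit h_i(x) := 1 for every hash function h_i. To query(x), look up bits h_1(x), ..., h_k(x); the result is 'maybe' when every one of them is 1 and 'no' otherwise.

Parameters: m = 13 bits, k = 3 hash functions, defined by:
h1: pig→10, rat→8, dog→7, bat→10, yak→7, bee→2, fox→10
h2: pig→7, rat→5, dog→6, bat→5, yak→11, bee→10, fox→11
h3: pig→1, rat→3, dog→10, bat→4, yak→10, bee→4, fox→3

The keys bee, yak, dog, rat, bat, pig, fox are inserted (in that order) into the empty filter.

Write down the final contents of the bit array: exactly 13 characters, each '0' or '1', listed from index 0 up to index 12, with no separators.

Answer: 0111111110110

Derivation:
Start: bits=0000000000000
After insert 'bee': sets bits 2 4 10 -> bits=0010100000100
After insert 'yak': sets bits 7 10 11 -> bits=0010100100110
After insert 'dog': sets bits 6 7 10 -> bits=0010101100110
After insert 'rat': sets bits 3 5 8 -> bits=0011111110110
After insert 'bat': sets bits 4 5 10 -> bits=0011111110110
After insert 'pig': sets bits 1 7 10 -> bits=0111111110110
After insert 'fox': sets bits 3 10 11 -> bits=0111111110110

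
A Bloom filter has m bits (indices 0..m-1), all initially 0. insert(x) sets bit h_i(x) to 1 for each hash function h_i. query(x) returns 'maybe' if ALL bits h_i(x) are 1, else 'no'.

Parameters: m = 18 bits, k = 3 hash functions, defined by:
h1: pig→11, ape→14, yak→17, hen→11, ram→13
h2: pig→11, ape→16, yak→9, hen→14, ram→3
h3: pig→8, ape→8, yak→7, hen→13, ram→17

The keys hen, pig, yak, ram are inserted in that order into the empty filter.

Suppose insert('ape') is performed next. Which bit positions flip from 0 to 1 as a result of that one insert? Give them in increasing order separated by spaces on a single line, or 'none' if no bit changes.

Answer: 16

Derivation:
Start: bits=000000000000000000
After insert 'hen': sets bits 11 13 14 -> bits=000000000001011000
After insert 'pig': sets bits 8 11 -> bits=000000001001011000
After insert 'yak': sets bits 7 9 17 -> bits=000000011101011001
After insert 'ram': sets bits 3 13 17 -> bits=000100011101011001
insert 'ape' would touch bits 8 14 16; currently bit8=1, bit14=1, bit16=0
Bits that are 0 among those (would change 0->1): 16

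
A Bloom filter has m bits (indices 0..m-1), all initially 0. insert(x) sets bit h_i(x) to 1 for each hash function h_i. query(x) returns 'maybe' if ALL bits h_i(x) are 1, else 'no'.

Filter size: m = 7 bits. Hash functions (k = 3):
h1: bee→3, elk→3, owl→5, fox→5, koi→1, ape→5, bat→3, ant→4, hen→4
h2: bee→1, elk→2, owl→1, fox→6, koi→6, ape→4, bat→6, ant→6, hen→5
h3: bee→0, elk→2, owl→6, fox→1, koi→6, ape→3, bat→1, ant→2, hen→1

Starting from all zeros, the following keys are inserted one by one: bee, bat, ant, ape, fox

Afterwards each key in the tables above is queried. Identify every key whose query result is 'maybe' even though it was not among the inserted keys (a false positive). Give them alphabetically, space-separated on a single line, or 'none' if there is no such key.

Start: bits=0000000
After insert 'bee': sets bits 0 1 3 -> bits=1101000
After insert 'bat': sets bits 1 3 6 -> bits=1101001
After insert 'ant': sets bits 2 4 6 -> bits=1111101
After insert 'ape': sets bits 3 4 5 -> bits=1111111
After insert 'fox': sets bits 1 5 6 -> bits=1111111
Not inserted: elk hen koi owl — query each against bits=1111111:
query elk: checks bit2=1, bit3=1 (all 1) -> maybe => FALSE POSITIVE
query hen: checks bit1=1, bit4=1, bit5=1 (all 1) -> maybe => FALSE POSITIVE
query koi: checks bit1=1, bit6=1 (all 1) -> maybe => FALSE POSITIVE
query owl: checks bit1=1, bit5=1, bit6=1 (all 1) -> maybe => FALSE POSITIVE
False positives (alphabetical): elk hen koi owl

Answer: elk hen koi owl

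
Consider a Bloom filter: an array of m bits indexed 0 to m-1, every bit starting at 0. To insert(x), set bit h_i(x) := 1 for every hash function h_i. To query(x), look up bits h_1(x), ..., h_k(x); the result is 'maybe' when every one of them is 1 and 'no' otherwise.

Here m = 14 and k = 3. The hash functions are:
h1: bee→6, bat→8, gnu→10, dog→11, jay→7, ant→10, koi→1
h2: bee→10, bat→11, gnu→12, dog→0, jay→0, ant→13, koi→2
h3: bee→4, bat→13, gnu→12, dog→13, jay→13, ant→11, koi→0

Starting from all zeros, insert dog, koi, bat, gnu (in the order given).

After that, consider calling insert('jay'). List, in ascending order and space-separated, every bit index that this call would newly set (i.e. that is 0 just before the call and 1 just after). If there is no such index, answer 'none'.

Answer: 7

Derivation:
Start: bits=00000000000000
After insert 'dog': sets bits 0 11 13 -> bits=10000000000101
After insert 'koi': sets bits 0 1 2 -> bits=11100000000101
After insert 'bat': sets bits 8 11 13 -> bits=11100000100101
After insert 'gnu': sets bits 10 12 -> bits=11100000101111
insert 'jay' would touch bits 0 7 13; currently bit0=1, bit7=0, bit13=1
Bits that are 0 among those (would change 0->1): 7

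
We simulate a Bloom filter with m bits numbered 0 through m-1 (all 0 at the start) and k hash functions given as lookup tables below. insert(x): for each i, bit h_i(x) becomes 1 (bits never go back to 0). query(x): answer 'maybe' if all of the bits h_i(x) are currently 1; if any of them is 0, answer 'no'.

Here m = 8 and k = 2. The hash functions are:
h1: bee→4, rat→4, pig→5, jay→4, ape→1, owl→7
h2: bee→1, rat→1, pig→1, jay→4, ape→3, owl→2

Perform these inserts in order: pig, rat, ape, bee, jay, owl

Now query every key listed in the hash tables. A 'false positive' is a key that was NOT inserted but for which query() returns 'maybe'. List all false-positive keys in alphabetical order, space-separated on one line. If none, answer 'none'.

Answer: none

Derivation:
Start: bits=00000000
After insert 'pig': sets bits 1 5 -> bits=01000100
After insert 'rat': sets bits 1 4 -> bits=01001100
After insert 'ape': sets bits 1 3 -> bits=01011100
After insert 'bee': sets bits 1 4 -> bits=01011100
After insert 'jay': sets bits 4 -> bits=01011100
After insert 'owl': sets bits 2 7 -> bits=01111101
Not inserted: (none) — query each against bits=01111101:
False positives (alphabetical): none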